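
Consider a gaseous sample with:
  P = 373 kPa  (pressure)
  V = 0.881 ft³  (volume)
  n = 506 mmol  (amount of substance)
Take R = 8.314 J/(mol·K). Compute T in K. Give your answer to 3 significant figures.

From the ideal-gas law: T = PV/(nR).
P = 373 kPa = 3.730×10^5 Pa; V = 0.881 ft³ = 0.02495 m³; n = 506 mmol = 0.5060 mol; R = 8.314 J/(mol·K).
T = 2212 K

2210 K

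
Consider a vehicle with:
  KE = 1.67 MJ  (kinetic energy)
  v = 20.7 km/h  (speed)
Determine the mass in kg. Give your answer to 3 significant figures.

1.01×10^5 kg

Rearranging KE = ½mv² for m: m = 2·KE/v².
KE = 1.67 MJ = 1.670×10^6 J; v = 20.7 km/h = 5.750 m/s.
m = 1.010×10^5 kg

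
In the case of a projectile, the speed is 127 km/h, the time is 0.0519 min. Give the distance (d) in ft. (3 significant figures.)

360 ft

Rearranging: d = v·t.
v = 127 km/h = 35.28 m/s; t = 0.0519 min = 3.114 s.
d = 109.9 m
109.9 m × (1 ft / 0.3048 m) = 360.4 ft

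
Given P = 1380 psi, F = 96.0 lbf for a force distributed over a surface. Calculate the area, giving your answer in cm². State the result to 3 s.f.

Rearranging P = F/A for A: A = F/P.
P = 1380 psi = 9.515×10^6 Pa; F = 96.0 lbf = 427.0 N.
A = 4.488×10^-5 m²
4.488×10^-5 m² × (1 cm² / 1.000×10^-4 m²) = 0.4488 cm²

0.449 cm²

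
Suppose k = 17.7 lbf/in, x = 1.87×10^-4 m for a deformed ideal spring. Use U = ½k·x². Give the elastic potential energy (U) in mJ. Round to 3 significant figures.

0.0542 mJ

U is given directly by: U = ½kx².
k = 17.7 lbf/in = 3100 N/m; x = 1.87×10^-4 m.
U = 5.420×10^-5 J
5.420×10^-5 J × (1 mJ / 0.001000 J) = 0.05420 mJ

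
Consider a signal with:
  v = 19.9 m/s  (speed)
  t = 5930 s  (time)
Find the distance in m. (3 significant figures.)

Rearranging v = d/t for d: d = v·t.
v = 19.9 m/s; t = 5930 s.
d = 1.180×10^5 m

1.18×10^5 m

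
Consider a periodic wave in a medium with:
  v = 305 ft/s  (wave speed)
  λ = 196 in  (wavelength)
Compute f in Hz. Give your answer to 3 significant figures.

18.7 Hz

Rearranging: f = v/λ.
v = 305 ft/s = 92.96 m/s; λ = 196 in = 4.978 m.
f = 18.67 Hz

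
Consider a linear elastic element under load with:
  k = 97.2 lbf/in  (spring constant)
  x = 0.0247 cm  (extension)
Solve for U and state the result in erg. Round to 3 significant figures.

U is given directly by: U = ½kx².
k = 97.2 lbf/in = 17022 N/m; x = 0.0247 cm = 2.470×10^-4 m.
U = 5.193×10^-4 J
5.193×10^-4 J × (1 erg / 1.000×10^-7 J) = 5193 erg

5190 erg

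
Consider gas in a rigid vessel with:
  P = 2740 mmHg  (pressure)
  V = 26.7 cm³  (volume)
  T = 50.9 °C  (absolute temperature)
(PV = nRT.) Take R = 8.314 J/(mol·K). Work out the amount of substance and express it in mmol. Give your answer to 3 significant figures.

Rearranging PV = nRT for n: n = PV/(RT).
P = 2740 mmHg = 3.653×10^5 Pa; V = 26.7 cm³ = 2.670×10^-5 m³; T = 50.9 °C = 324.0 K; R = 8.314 J/(mol·K).
n = 0.003620 mol
0.003620 mol × (1 mmol / 0.001000 mol) = 3.620 mmol

3.62 mmol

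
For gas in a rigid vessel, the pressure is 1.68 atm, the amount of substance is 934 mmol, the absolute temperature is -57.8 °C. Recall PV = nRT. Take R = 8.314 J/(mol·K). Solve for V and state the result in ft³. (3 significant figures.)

From the ideal-gas law: V = nRT/P.
P = 1.68 atm = 1.702×10^5 Pa; n = 934 mmol = 0.9340 mol; T = -57.8 °C = 215.3 K; R = 8.314 J/(mol·K).
V = 0.009824 m³
0.009824 m³ × (1 ft³ / 0.02832 m³) = 0.3469 ft³

0.347 ft³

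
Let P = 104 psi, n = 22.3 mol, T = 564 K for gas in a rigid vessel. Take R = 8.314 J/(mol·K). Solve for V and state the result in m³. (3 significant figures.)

0.146 m³

From the ideal-gas law: V = nRT/P.
P = 104 psi = 7.171×10^5 Pa; n = 22.3 mol; T = 564 K; R = 8.314 J/(mol·K).
V = 0.1458 m³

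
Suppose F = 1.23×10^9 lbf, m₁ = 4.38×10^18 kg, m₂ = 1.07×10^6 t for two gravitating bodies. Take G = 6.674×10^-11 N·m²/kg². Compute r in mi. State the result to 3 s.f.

4.70 mi

From Newton's law of gravitation: r = √(G·m₁m₂/F).
F = 1.23×10^9 lbf = 5.471×10^9 N; m₁ = 4.38×10^18 kg; m₂ = 1.07×10^6 t = 1.070×10^9 kg; G = 6.674×10^-11 N·m²/kg².
r = 7561 m
7561 m × (1 mi / 1609 m) = 4.698 mi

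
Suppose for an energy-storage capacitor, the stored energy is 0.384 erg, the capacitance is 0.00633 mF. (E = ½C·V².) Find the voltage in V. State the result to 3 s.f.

0.110 V

Rearranging: V = √(2E/C).
E = 0.384 erg = 3.840×10^-8 J; C = 0.00633 mF = 6.330×10^-6 F.
V = 0.1101 V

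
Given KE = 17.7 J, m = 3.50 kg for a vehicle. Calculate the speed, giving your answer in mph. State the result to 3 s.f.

7.11 mph

Rearranging: v = √(2·KE/m).
KE = 17.7 J; m = 3.50 kg.
v = 3.180 m/s
3.180 m/s × (1 mph / 0.4470 m/s) = 7.114 mph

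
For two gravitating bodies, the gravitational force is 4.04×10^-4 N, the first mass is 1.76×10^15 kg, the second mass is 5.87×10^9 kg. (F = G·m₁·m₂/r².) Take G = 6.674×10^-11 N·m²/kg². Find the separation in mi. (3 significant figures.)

Solving F = G·m₁·m₂/r² for r: r = √(G·m₁m₂/F).
F = 4.04×10^-4 N; m₁ = 1.76×10^15 kg; m₂ = 5.87×10^9 kg; G = 6.674×10^-11 N·m²/kg².
r = 1.306×10^9 m
1.306×10^9 m × (1 mi / 1609 m) = 8.118×10^5 mi

8.12×10^5 mi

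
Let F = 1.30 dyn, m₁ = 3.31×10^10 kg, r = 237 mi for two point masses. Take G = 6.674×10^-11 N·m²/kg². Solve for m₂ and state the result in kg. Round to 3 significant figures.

8.56×10^5 kg

Rearranging F = G·m₁·m₂/r² for m₂: m₂ = F·r²/(G·m₁).
F = 1.30 dyn = 1.300×10^-5 N; m₁ = 3.31×10^10 kg; r = 237 mi = 3.814×10^5 m; G = 6.674×10^-11 N·m²/kg².
m₂ = 8.561×10^5 kg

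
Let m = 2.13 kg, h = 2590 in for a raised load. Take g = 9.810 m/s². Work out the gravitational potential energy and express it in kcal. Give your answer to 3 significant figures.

PE is given directly by: PE = mgh.
m = 2.13 kg; h = 2590 in = 65.79 m; g = 9.810 m/s².
PE = 1375 J
1375 J × (1 kcal / 4184 J) = 0.3285 kcal

0.329 kcal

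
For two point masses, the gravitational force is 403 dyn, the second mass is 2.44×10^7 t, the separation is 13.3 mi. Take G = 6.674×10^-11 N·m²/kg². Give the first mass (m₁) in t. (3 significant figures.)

1130 t

From Newton's law of gravitation: m₁ = F·r²/(G·m₂).
F = 403 dyn = 0.004030 N; m₂ = 2.44×10^7 t = 2.440×10^10 kg; r = 13.3 mi = 21404 m; G = 6.674×10^-11 N·m²/kg².
m₁ = 1.134×10^6 kg
1.134×10^6 kg × (1 t / 1000 kg) = 1134 t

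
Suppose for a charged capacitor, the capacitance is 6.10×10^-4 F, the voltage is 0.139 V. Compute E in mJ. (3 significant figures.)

0.00589 mJ

E is given directly by: E = ½CV².
C = 6.10×10^-4 F; V = 0.139 V.
E = 5.893×10^-6 J
5.893×10^-6 J × (1 mJ / 0.001000 J) = 0.005893 mJ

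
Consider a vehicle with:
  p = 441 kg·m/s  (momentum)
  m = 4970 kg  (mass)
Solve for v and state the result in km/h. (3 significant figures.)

0.319 km/h

Rearranging p = m·v for v: v = p/m.
p = 441 kg·m/s; m = 4970 kg.
v = 0.08873 m/s
0.08873 m/s × (1 km/h / 0.2778 m/s) = 0.3194 km/h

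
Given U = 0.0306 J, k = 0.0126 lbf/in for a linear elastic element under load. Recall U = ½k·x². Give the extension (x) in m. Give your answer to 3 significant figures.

0.167 m

Rearranging: x = √(2U/k).
U = 0.0306 J; k = 0.0126 lbf/in = 2.207 N/m.
x = 0.1665 m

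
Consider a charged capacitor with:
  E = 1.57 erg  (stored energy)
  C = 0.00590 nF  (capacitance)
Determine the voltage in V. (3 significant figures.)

231 V

Rearranging E = ½C·V² for V: V = √(2E/C).
E = 1.57 erg = 1.570×10^-7 J; C = 0.00590 nF = 5.900×10^-12 F.
V = 230.7 V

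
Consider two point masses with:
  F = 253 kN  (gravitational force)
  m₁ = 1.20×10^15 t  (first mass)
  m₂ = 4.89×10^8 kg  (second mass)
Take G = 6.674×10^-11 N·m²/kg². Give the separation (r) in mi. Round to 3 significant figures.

Solving F = G·m₁·m₂/r² for r: r = √(G·m₁m₂/F).
F = 253 kN = 2.530×10^5 N; m₁ = 1.20×10^15 t = 1.200×10^18 kg; m₂ = 4.89×10^8 kg; G = 6.674×10^-11 N·m²/kg².
r = 3.934×10^5 m
3.934×10^5 m × (1 mi / 1609 m) = 244.5 mi

244 mi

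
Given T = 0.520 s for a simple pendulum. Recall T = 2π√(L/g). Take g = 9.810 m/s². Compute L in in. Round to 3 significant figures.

2.65 in

Solving T = 2π√(L/g) for L: L = g·(T/2π)².
T = 0.520 s; g = 9.810 m/s².
L = 0.06719 m
0.06719 m × (1 in / 0.02540 m) = 2.645 in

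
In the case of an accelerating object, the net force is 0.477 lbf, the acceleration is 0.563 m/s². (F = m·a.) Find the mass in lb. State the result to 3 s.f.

Solving F = m·a for m: m = F/a.
F = 0.477 lbf = 2.122 N; a = 0.563 m/s².
m = 3.769 kg
3.769 kg × (1 lb / 0.4536 kg) = 8.309 lb

8.31 lb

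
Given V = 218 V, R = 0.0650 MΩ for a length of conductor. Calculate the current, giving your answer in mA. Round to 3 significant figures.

3.35 mA

From Ohm's law: I = V/R.
V = 218 V; R = 0.0650 MΩ = 65000 Ω.
I = 0.003354 A
0.003354 A × (1 mA / 0.001000 A) = 3.354 mA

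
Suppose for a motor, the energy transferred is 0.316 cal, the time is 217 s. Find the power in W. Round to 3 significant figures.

Directly: P = W/t.
W = 0.316 cal = 1.322 J; t = 217 s.
P = 0.006093 W

0.00609 W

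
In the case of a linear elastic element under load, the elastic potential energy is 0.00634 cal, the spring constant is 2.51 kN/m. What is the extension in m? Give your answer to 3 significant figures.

Solving U = ½k·x² for x: x = √(2U/k).
U = 0.00634 cal = 0.02653 J; k = 2.51 kN/m = 2510 N/m.
x = 0.004597 m

0.00460 m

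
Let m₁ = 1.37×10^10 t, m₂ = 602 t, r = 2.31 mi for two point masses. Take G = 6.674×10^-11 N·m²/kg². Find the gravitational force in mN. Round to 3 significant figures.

39800 mN

From Newton's law of gravitation: F = Gm₁m₂/r².
m₁ = 1.37×10^10 t = 1.370×10^13 kg; m₂ = 602 t = 6.020×10^5 kg; r = 2.31 mi = 3718 m; G = 6.674×10^-11 N·m²/kg².
F = 39.83 N
39.83 N × (1 mN / 0.001000 N) = 39827 mN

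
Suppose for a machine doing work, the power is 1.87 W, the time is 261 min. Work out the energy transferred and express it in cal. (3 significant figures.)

Rearranging P = W/t for W: W = P·t.
P = 1.87 W; t = 261 min = 15660 s.
W = 29284 J
29284 J × (1 cal / 4.184 J) = 6999 cal

7000 cal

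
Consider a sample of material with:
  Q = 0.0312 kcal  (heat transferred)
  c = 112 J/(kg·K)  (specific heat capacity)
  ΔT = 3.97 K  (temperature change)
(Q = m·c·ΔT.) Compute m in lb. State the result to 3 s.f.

Solving Q = m·c·ΔT for m: m = Q/(c·ΔT).
Q = 0.0312 kcal = 130.5 J; c = 112 J/(kg·K); ΔT = 3.97 K.
m = 0.2936 kg
0.2936 kg × (1 lb / 0.4536 kg) = 0.6472 lb

0.647 lb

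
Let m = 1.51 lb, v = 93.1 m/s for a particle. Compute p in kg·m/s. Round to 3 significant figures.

63.8 kg·m/s

p is given directly by: p = mv.
m = 1.51 lb = 0.6849 kg; v = 93.1 m/s.
p = 63.77 kg·m/s  (the unit combination reduces to kg·m/s = kg·m/s)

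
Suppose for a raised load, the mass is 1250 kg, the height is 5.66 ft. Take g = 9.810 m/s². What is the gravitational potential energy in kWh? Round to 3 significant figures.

Directly: PE = mgh.
m = 1250 kg; h = 5.66 ft = 1.725 m; g = 9.810 m/s².
PE = 21155 J  (the unit combination reduces to kg·m²/s² = J)
21155 J × (1 kWh / 3.600×10^6 J) = 0.005876 kWh

0.00588 kWh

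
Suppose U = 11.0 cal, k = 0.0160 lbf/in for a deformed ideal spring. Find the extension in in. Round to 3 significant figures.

226 in

Solving U = ½k·x² for x: x = √(2U/k).
U = 11.0 cal = 46.02 J; k = 0.0160 lbf/in = 2.802 N/m.
x = 5.732 m
5.732 m × (1 in / 0.02540 m) = 225.7 in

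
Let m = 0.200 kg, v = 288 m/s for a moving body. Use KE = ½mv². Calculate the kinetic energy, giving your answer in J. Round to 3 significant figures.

8290 J

KE is given directly by: KE = ½mv².
m = 0.200 kg; v = 288 m/s.
KE = 8294 J  (the unit combination reduces to kg·m²/s² = J)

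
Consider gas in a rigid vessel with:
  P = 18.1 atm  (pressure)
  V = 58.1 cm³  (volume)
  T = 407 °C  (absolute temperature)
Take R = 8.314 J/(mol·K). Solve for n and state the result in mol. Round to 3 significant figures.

0.0188 mol

Rearranging: n = PV/(RT).
P = 18.1 atm = 1.834×10^6 Pa; V = 58.1 cm³ = 5.810×10^-5 m³; T = 407 °C = 680.1 K; R = 8.314 J/(mol·K).
n = 0.01884 mol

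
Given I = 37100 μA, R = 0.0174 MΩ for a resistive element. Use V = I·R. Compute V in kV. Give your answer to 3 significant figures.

0.646 kV

From Ohm's law: V = IR.
I = 37100 μA = 0.03710 A; R = 0.0174 MΩ = 17400 Ω.
V = 645.5 V
645.5 V × (1 kV / 1000 V) = 0.6455 kV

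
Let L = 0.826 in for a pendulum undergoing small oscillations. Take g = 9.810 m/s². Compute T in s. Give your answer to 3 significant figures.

0.291 s

T is given directly by: T = 2π√(L/g).
L = 0.826 in = 0.02098 m; g = 9.810 m/s².
T = 0.2906 s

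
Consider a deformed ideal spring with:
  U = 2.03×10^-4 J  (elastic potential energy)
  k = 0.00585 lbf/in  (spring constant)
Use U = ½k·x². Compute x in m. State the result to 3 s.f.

Rearranging U = ½k·x² for x: x = √(2U/k).
U = 2.03×10^-4 J; k = 0.00585 lbf/in = 1.024 N/m.
x = 0.01991 m

0.0199 m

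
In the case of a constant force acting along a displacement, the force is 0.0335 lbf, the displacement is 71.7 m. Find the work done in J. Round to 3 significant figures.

10.7 J

Directly: W = F·d.
F = 0.0335 lbf = 0.1490 N; d = 71.7 m.
W = 10.68 J  (the unit combination reduces to kg·m²/s² = J)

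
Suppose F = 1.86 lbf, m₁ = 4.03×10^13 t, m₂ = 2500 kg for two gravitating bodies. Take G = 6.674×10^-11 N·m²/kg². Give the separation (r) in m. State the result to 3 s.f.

Rearranging F = G·m₁·m₂/r² for r: r = √(G·m₁m₂/F).
F = 1.86 lbf = 8.274 N; m₁ = 4.03×10^13 t = 4.030×10^16 kg; m₂ = 2500 kg; G = 6.674×10^-11 N·m²/kg².
r = 28508 m

28500 m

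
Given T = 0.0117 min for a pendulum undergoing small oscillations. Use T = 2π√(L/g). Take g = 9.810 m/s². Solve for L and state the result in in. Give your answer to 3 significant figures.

Rearranging T = 2π√(L/g) for L: L = g·(T/2π)².
T = 0.0117 min = 0.7020 s; g = 9.810 m/s².
L = 0.1225 m
0.1225 m × (1 in / 0.02540 m) = 4.821 in

4.82 in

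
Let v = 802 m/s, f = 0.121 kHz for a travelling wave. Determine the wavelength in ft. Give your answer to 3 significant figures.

Rearranging: λ = v/f.
v = 802 m/s; f = 0.121 kHz = 121.0 Hz.
λ = 6.628 m
6.628 m × (1 ft / 0.3048 m) = 21.75 ft

21.7 ft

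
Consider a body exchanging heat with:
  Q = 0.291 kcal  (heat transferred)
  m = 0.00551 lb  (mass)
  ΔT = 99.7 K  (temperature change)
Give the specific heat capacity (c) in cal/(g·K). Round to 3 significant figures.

1.17 cal/(g·K)

Rearranging Q = m·c·ΔT for c: c = Q/(m·ΔT).
Q = 0.291 kcal = 1218 J; m = 0.00551 lb = 0.002499 kg; ΔT = 99.7 K.
c = 4886 J/(kg·K)
4886 J/(kg·K) × (1 cal/(g·K) / 4184 J/(kg·K)) = 1.168 cal/(g·K)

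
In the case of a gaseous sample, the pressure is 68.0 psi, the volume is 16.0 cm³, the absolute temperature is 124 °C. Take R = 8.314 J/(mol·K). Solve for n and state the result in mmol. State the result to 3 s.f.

2.27 mmol

From the ideal-gas law: n = PV/(RT).
P = 68.0 psi = 4.688×10^5 Pa; V = 16.0 cm³ = 1.600×10^-5 m³; T = 124 °C = 397.1 K; R = 8.314 J/(mol·K).
n = 0.002272 mol
0.002272 mol × (1 mmol / 0.001000 mol) = 2.272 mmol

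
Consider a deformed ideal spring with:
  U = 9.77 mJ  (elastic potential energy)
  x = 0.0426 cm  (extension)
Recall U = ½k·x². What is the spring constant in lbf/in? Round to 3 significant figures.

Rearranging U = ½k·x² for k: k = 2U/x².
U = 9.77 mJ = 0.009770 J; x = 0.0426 cm = 4.260×10^-4 m.
k = 1.077×10^5 N/m
1.077×10^5 N/m × (1 lbf/in / 175.1 N/m) = 614.8 lbf/in

615 lbf/in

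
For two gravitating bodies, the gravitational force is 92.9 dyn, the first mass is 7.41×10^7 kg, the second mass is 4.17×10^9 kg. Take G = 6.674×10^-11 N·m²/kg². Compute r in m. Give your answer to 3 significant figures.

From Newton's law of gravitation: r = √(G·m₁m₂/F).
F = 92.9 dyn = 9.290×10^-4 N; m₁ = 7.41×10^7 kg; m₂ = 4.17×10^9 kg; G = 6.674×10^-11 N·m²/kg².
r = 1.490×10^5 m

1.49×10^5 m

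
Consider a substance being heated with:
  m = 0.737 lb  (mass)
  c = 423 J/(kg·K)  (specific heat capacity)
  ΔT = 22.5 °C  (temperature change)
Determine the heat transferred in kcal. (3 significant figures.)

Directly: Q = mcΔT.
m = 0.737 lb = 0.3343 kg; c = 423 J/(kg·K); ΔT = 22.5 °C = 22.50 K.
Q = 3182 J  (the unit combination reduces to kg·m²/s² = J)
3182 J × (1 kcal / 4184 J) = 0.7604 kcal

0.760 kcal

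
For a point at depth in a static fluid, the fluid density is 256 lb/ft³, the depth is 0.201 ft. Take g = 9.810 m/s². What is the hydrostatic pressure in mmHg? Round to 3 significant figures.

Directly: P = ρgh.
ρ = 256 lb/ft³ = 4101 kg/m³; h = 0.201 ft = 0.06126 m; g = 9.810 m/s².
P = 2465 Pa
2465 Pa × (1 mmHg / 133.3 Pa) = 18.49 mmHg

18.5 mmHg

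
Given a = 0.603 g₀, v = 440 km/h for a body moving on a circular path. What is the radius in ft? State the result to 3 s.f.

Rearranging: r = v²/a.
a = 0.603 g₀ = 5.913 m/s²; v = 440 km/h = 122.2 m/s.
r = 2526 m
2526 m × (1 ft / 0.3048 m) = 8288 ft

8290 ft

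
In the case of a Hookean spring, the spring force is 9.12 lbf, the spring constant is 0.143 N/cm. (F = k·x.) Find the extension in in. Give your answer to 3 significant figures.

Rearranging: x = F/k.
F = 9.12 lbf = 40.57 N; k = 0.143 N/cm = 14.30 N/m.
x = 2.837 m
2.837 m × (1 in / 0.02540 m) = 111.7 in

112 in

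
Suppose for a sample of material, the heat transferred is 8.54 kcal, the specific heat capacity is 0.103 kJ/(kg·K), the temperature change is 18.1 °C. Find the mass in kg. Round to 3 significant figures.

19.2 kg

Rearranging: m = Q/(c·ΔT).
Q = 8.54 kcal = 35731 J; c = 0.103 kJ/(kg·K) = 103.0 J/(kg·K); ΔT = 18.1 °C = 18.10 K.
m = 19.17 kg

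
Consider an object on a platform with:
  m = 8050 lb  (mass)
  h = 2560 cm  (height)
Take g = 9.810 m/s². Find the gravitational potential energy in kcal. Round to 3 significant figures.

Directly: PE = mgh.
m = 8050 lb = 3651 kg; h = 2560 cm = 25.60 m; g = 9.810 m/s².
PE = 9.170×10^5 J  (the unit combination reduces to kg·m²/s² = J)
9.170×10^5 J × (1 kcal / 4184 J) = 219.2 kcal

219 kcal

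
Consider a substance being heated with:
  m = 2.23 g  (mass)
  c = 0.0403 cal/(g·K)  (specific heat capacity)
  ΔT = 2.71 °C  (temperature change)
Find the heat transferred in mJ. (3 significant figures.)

1020 mJ

Directly: Q = mcΔT.
m = 2.23 g = 0.002230 kg; c = 0.0403 cal/(g·K) = 168.6 J/(kg·K); ΔT = 2.71 °C = 2.710 K.
Q = 1.019 J
1.019 J × (1 mJ / 0.001000 J) = 1019 mJ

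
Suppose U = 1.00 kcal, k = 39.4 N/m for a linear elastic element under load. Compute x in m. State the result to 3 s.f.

Rearranging U = ½k·x² for x: x = √(2U/k).
U = 1.00 kcal = 4184 J; k = 39.4 N/m.
x = 14.57 m

14.6 m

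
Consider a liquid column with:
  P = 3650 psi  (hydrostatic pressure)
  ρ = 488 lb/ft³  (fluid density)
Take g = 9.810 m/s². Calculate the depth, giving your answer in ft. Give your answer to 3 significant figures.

Solving P = ρ·g·h for h: h = P/(ρ·g).
P = 3650 psi = 2.517×10^7 Pa; ρ = 488 lb/ft³ = 7817 kg/m³; g = 9.810 m/s².
h = 328.2 m
328.2 m × (1 ft / 0.3048 m) = 1077 ft

1080 ft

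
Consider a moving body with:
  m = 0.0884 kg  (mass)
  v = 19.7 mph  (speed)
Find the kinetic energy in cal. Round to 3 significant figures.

Directly: KE = ½mv².
m = 0.0884 kg; v = 19.7 mph = 8.807 m/s.
KE = 3.428 J  (the unit combination reduces to kg·m²/s² = J)
3.428 J × (1 cal / 4.184 J) = 0.8193 cal

0.819 cal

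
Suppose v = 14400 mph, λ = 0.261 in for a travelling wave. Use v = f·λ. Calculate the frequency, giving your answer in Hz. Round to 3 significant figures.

Rearranging v = f·λ for f: f = v/λ.
v = 14400 mph = 6437 m/s; λ = 0.261 in = 0.006629 m.
f = 9.710×10^5 Hz

9.71×10^5 Hz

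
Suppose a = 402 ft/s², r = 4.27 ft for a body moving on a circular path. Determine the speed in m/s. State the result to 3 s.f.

Rearranging: v = √(a·r).
a = 402 ft/s² = 122.5 m/s²; r = 4.27 ft = 1.301 m.
v = 12.63 m/s

12.6 m/s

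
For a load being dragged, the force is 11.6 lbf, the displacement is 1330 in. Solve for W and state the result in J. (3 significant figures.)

W is given directly by: W = F·d.
F = 11.6 lbf = 51.60 N; d = 1330 in = 33.78 m.
W = 1743 J

1740 J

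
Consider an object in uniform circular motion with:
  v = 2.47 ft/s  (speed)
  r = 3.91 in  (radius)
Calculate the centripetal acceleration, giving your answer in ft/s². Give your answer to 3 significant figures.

a is given directly by: a = v²/r.
v = 2.47 ft/s = 0.7529 m/s; r = 3.91 in = 0.09931 m.
a = 5.707 m/s²
5.707 m/s² × (1 ft/s² / 0.3048 m/s²) = 18.72 ft/s²

18.7 ft/s²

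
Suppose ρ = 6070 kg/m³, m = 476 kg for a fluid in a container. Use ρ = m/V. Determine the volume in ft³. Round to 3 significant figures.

2.77 ft³

Solving ρ = m/V for V: V = m/ρ.
ρ = 6070 kg/m³; m = 476 kg.
V = 0.07842 m³
0.07842 m³ × (1 ft³ / 0.02832 m³) = 2.769 ft³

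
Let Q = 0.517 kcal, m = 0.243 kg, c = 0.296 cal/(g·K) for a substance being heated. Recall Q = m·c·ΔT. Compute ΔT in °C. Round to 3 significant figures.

7.19 °C

Solving Q = m·c·ΔT for ΔT: ΔT = Q/(m·c).
Q = 0.517 kcal = 2163 J; m = 0.243 kg; c = 0.296 cal/(g·K) = 1238 J/(kg·K).
ΔT = 7.188 K
Since 1 °C = 1 K, 7.188 °C.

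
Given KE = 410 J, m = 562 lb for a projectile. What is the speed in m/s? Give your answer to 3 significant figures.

Rearranging KE = ½mv² for v: v = √(2·KE/m).
KE = 410 J; m = 562 lb = 254.9 kg.
v = 1.794 m/s

1.79 m/s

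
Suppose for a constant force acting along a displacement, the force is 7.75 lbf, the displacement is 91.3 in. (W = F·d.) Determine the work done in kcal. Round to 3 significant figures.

W is given directly by: W = F·d.
F = 7.75 lbf = 34.47 N; d = 91.3 in = 2.319 m.
W = 79.95 J
79.95 J × (1 kcal / 4184 J) = 0.01911 kcal

0.0191 kcal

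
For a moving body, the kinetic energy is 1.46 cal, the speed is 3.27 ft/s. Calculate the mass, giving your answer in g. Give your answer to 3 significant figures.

Solving KE = ½mv² for m: m = 2·KE/v².
KE = 1.46 cal = 6.109 J; v = 3.27 ft/s = 0.9967 m/s.
m = 12.30 kg
12.30 kg × (1 g / 0.001000 kg) = 12298 g

12300 g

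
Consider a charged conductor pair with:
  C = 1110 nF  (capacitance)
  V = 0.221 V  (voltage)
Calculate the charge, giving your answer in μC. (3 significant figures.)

Solving C = Q/V for Q: Q = CV.
C = 1110 nF = 1.110×10^-6 F; V = 0.221 V.
Q = 2.453×10^-7 C
2.453×10^-7 C × (1 μC / 1.000×10^-6 C) = 0.2453 μC

0.245 μC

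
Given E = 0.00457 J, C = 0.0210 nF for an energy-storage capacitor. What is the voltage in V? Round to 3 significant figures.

Solving E = ½C·V² for V: V = √(2E/C).
E = 0.00457 J; C = 0.0210 nF = 2.100×10^-11 F.
V = 20862 V

20900 V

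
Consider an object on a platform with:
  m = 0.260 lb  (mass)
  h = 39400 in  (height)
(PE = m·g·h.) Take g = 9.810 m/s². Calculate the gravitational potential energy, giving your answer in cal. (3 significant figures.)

PE is given directly by: PE = mgh.
m = 0.260 lb = 0.1179 kg; h = 39400 in = 1001 m; g = 9.810 m/s².
PE = 1158 J  (the unit combination reduces to kg·m²/s² = J)
1158 J × (1 cal / 4.184 J) = 276.7 cal

277 cal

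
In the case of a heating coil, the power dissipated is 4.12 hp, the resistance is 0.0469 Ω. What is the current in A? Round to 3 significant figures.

256 A

Rearranging P = I²R for I: I = √(P/R).
P = 4.12 hp = 3072 W; R = 0.0469 Ω.
I = 255.9 A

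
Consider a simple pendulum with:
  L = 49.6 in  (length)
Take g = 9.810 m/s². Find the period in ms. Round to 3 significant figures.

T is given directly by: T = 2π√(L/g).
L = 49.6 in = 1.260 m; g = 9.810 m/s².
T = 2.252 s
2.252 s × (1 ms / 0.001000 s) = 2252 ms

2250 ms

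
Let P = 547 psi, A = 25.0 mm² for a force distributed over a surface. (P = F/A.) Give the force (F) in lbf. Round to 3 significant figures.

21.2 lbf

Solving P = F/A for F: F = P·A.
P = 547 psi = 3.771×10^6 Pa; A = 25.0 mm² = 2.500×10^-5 m².
F = 94.29 N
94.29 N × (1 lbf / 4.448 N) = 21.20 lbf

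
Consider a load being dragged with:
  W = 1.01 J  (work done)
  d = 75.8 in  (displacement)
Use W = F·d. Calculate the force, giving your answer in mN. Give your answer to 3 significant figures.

525 mN

Rearranging W = F·d for F: F = W/d.
W = 1.01 J; d = 75.8 in = 1.925 m.
F = 0.5246 N  (the unit combination reduces to kg·m/s² = N)
0.5246 N × (1 mN / 0.001000 N) = 524.6 mN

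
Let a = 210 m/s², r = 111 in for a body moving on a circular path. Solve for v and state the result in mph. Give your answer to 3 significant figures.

Rearranging: v = √(a·r).
a = 210 m/s²; r = 111 in = 2.819 m.
v = 24.33 m/s
24.33 m/s × (1 mph / 0.4470 m/s) = 54.43 mph

54.4 mph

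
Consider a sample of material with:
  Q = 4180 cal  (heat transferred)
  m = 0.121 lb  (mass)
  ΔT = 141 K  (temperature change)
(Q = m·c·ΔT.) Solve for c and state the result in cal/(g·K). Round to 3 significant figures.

0.540 cal/(g·K)

Solving Q = m·c·ΔT for c: c = Q/(m·ΔT).
Q = 4180 cal = 17489 J; m = 0.121 lb = 0.05488 kg; ΔT = 141 K.
c = 2260 J/(kg·K)
2260 J/(kg·K) × (1 cal/(g·K) / 4184 J/(kg·K)) = 0.5401 cal/(g·K)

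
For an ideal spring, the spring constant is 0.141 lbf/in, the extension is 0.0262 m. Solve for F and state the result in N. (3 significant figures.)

F is given directly by: F = kx.
k = 0.141 lbf/in = 24.69 N/m; x = 0.0262 m.
F = 0.6470 N  (the unit combination reduces to kg·m/s² = N)

0.647 N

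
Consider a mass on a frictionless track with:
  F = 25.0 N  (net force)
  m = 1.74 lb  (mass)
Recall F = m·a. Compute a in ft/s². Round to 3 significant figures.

104 ft/s²

Rearranging: a = F/m.
F = 25.0 N; m = 1.74 lb = 0.7893 kg.
a = 31.68 m/s²
31.68 m/s² × (1 ft/s² / 0.3048 m/s²) = 103.9 ft/s²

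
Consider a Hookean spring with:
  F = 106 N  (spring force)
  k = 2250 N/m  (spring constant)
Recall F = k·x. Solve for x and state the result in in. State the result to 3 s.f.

From Hooke's law: x = F/k.
F = 106 N; k = 2250 N/m.
x = 0.04711 m
0.04711 m × (1 in / 0.02540 m) = 1.855 in

1.85 in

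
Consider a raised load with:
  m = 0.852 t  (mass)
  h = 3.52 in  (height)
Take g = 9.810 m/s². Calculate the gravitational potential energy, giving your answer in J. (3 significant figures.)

747 J

PE is given directly by: PE = mgh.
m = 0.852 t = 852.0 kg; h = 3.52 in = 0.08941 m; g = 9.810 m/s².
PE = 747.3 J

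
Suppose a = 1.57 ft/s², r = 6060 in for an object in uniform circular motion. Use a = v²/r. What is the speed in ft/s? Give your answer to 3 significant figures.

28.2 ft/s

Solving a = v²/r for v: v = √(a·r).
a = 1.57 ft/s² = 0.4785 m/s²; r = 6060 in = 153.9 m.
v = 8.582 m/s
8.582 m/s × (1 ft/s / 0.3048 m/s) = 28.16 ft/s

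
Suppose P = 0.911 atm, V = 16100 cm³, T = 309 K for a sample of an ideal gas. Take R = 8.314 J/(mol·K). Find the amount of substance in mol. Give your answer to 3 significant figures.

Rearranging PV = nRT for n: n = PV/(RT).
P = 0.911 atm = 92307 Pa; V = 16100 cm³ = 0.01610 m³; T = 309 K; R = 8.314 J/(mol·K).
n = 0.5785 mol

0.578 mol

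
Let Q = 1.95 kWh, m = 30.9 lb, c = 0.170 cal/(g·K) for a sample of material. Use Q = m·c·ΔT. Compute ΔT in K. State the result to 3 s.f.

704 K

Rearranging Q = m·c·ΔT for ΔT: ΔT = Q/(m·c).
Q = 1.95 kWh = 7.020×10^6 J; m = 30.9 lb = 14.02 kg; c = 0.170 cal/(g·K) = 711.3 J/(kg·K).
ΔT = 704.2 K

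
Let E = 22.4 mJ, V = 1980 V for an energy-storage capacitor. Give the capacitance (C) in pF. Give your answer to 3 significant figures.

Rearranging: C = 2E/V².
E = 22.4 mJ = 0.02240 J; V = 1980 V.
C = 1.143×10^-8 F
1.143×10^-8 F × (1 pF / 1.000×10^-12 F) = 11427 pF

11400 pF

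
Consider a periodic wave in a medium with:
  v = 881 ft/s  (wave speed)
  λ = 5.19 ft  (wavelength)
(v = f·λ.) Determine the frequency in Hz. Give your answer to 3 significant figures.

Solving v = f·λ for f: f = v/λ.
v = 881 ft/s = 268.5 m/s; λ = 5.19 ft = 1.582 m.
f = 169.7 Hz

170 Hz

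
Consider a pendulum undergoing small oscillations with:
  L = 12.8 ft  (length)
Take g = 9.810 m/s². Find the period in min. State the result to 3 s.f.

0.0660 min

T is given directly by: T = 2π√(L/g).
L = 12.8 ft = 3.901 m; g = 9.810 m/s².
T = 3.962 s
3.962 s × (1 min / 60.00 s) = 0.06604 min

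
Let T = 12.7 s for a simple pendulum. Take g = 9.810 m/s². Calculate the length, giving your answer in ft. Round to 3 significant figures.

Rearranging: L = g·(T/2π)².
T = 12.7 s; g = 9.810 m/s².
L = 40.08 m
40.08 m × (1 ft / 0.3048 m) = 131.5 ft

131 ft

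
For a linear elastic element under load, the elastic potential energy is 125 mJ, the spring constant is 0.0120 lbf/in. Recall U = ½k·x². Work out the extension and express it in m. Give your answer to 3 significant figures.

Rearranging: x = √(2U/k).
U = 125 mJ = 0.1250 J; k = 0.0120 lbf/in = 2.102 N/m.
x = 0.3449 m

0.345 m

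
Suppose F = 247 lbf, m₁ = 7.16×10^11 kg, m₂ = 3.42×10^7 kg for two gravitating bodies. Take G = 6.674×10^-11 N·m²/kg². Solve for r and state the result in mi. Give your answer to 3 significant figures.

0.758 mi

From Newton's law of gravitation: r = √(G·m₁m₂/F).
F = 247 lbf = 1099 N; m₁ = 7.16×10^11 kg; m₂ = 3.42×10^7 kg; G = 6.674×10^-11 N·m²/kg².
r = 1220 m
1220 m × (1 mi / 1609 m) = 0.7578 mi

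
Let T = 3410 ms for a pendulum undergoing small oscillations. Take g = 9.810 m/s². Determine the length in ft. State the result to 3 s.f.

9.48 ft

Rearranging: L = g·(T/2π)².
T = 3410 ms = 3.410 s; g = 9.810 m/s².
L = 2.889 m
2.889 m × (1 ft / 0.3048 m) = 9.480 ft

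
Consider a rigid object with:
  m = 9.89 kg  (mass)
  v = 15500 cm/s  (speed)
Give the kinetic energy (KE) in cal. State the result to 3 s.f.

KE is given directly by: KE = ½mv².
m = 9.89 kg; v = 15500 cm/s = 155.0 m/s.
KE = 1.188×10^5 J
1.188×10^5 J × (1 cal / 4.184 J) = 28395 cal

28400 cal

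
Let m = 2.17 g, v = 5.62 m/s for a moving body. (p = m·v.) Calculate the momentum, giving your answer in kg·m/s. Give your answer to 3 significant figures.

Directly: p = mv.
m = 2.17 g = 0.002170 kg; v = 5.62 m/s.
p = 0.01220 kg·m/s  (the unit combination reduces to kg·m/s = kg·m/s)

0.0122 kg·m/s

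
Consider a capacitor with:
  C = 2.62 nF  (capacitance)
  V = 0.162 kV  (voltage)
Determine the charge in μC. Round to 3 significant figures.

0.424 μC

Rearranging C = Q/V for Q: Q = CV.
C = 2.62 nF = 2.620×10^-9 F; V = 0.162 kV = 162.0 V.
Q = 4.244×10^-7 C
4.244×10^-7 C × (1 μC / 1.000×10^-6 C) = 0.4244 μC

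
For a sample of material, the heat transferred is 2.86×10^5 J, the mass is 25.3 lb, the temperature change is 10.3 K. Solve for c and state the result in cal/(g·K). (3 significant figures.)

0.578 cal/(g·K)

Solving Q = m·c·ΔT for c: c = Q/(m·ΔT).
Q = 2.86×10^5 J; m = 25.3 lb = 11.48 kg; ΔT = 10.3 K.
c = 2420 J/(kg·K)
2420 J/(kg·K) × (1 cal/(g·K) / 4184 J/(kg·K)) = 0.5783 cal/(g·K)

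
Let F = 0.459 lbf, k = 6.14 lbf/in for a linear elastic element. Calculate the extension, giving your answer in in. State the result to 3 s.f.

0.0748 in

Rearranging: x = F/k.
F = 0.459 lbf = 2.042 N; k = 6.14 lbf/in = 1075 N/m.
x = 0.001899 m
0.001899 m × (1 in / 0.02540 m) = 0.07476 in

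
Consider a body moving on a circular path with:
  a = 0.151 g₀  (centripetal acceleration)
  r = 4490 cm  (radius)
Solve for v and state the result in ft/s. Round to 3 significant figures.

Rearranging a = v²/r for v: v = √(a·r).
a = 0.151 g₀ = 1.481 m/s²; r = 4490 cm = 44.90 m.
v = 8.154 m/s
8.154 m/s × (1 ft/s / 0.3048 m/s) = 26.75 ft/s

26.8 ft/s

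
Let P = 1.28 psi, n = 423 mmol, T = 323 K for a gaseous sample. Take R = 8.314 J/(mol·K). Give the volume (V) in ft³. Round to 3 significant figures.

Rearranging PV = nRT for V: V = nRT/P.
P = 1.28 psi = 8825 Pa; n = 423 mmol = 0.4230 mol; T = 323 K; R = 8.314 J/(mol·K).
V = 0.1287 m³
0.1287 m³ × (1 ft³ / 0.02832 m³) = 4.545 ft³

4.55 ft³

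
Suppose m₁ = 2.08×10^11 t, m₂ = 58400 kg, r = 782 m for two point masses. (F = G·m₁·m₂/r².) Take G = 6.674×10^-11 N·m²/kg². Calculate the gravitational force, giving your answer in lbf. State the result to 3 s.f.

298 lbf

F is given directly by: F = Gm₁m₂/r².
m₁ = 2.08×10^11 t = 2.080×10^14 kg; m₂ = 58400 kg; r = 782 m; G = 6.674×10^-11 N·m²/kg².
F = 1326 N  (the unit combination reduces to kg·m/s² = N)
1326 N × (1 lbf / 4.448 N) = 298.0 lbf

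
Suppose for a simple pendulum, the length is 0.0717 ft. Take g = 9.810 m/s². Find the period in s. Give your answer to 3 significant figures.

Directly: T = 2π√(L/g).
L = 0.0717 ft = 0.02185 m; g = 9.810 m/s².
T = 0.2966 s

0.297 s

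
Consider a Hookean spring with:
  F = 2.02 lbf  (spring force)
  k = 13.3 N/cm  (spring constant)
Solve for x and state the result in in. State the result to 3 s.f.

Rearranging: x = F/k.
F = 2.02 lbf = 8.985 N; k = 13.3 N/cm = 1330 N/m.
x = 0.006756 m
0.006756 m × (1 in / 0.02540 m) = 0.2660 in

0.266 in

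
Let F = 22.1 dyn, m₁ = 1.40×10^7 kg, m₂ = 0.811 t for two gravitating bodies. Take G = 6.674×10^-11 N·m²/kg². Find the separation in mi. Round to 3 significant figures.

Solving F = G·m₁·m₂/r² for r: r = √(G·m₁m₂/F).
F = 22.1 dyn = 2.210×10^-4 N; m₁ = 1.40×10^7 kg; m₂ = 0.811 t = 811.0 kg; G = 6.674×10^-11 N·m²/kg².
r = 58.56 m
58.56 m × (1 mi / 1609 m) = 0.03639 mi

0.0364 mi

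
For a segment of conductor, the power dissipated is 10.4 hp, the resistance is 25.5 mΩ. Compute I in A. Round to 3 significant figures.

Rearranging P = I²R for I: I = √(P/R).
P = 10.4 hp = 7755 W; R = 25.5 mΩ = 0.02550 Ω.
I = 551.5 A

551 A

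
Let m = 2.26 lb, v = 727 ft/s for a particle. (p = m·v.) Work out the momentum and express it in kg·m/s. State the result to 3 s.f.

227 kg·m/s

Directly: p = mv.
m = 2.26 lb = 1.025 kg; v = 727 ft/s = 221.6 m/s.
p = 227.2 kg·m/s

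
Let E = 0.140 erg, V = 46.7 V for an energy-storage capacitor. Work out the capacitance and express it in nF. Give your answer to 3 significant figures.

0.0128 nF

Rearranging E = ½C·V² for C: C = 2E/V².
E = 0.140 erg = 1.400×10^-8 J; V = 46.7 V.
C = 1.284×10^-11 F
1.284×10^-11 F × (1 nF / 1.000×10^-9 F) = 0.01284 nF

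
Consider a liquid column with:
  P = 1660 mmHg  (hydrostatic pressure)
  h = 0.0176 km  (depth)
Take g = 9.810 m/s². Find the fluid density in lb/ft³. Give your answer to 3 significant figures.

Solving P = ρ·g·h for ρ: ρ = P/(g·h).
P = 1660 mmHg = 2.213×10^5 Pa; h = 0.0176 km = 17.60 m; g = 9.810 m/s².
ρ = 1282 kg/m³
1282 kg/m³ × (1 lb/ft³ / 16.02 kg/m³) = 80.02 lb/ft³

80.0 lb/ft³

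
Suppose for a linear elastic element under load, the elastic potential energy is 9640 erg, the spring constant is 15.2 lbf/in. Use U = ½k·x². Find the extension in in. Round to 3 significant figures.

0.0335 in

Rearranging: x = √(2U/k).
U = 9640 erg = 9.640×10^-4 J; k = 15.2 lbf/in = 2662 N/m.
x = 8.511×10^-4 m
8.511×10^-4 m × (1 in / 0.02540 m) = 0.03351 in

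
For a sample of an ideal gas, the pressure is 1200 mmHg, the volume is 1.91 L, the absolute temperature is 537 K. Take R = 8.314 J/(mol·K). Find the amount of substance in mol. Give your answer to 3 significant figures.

0.0684 mol

Rearranging PV = nRT for n: n = PV/(RT).
P = 1200 mmHg = 1.600×10^5 Pa; V = 1.91 L = 0.001910 m³; T = 537 K; R = 8.314 J/(mol·K).
n = 0.06844 mol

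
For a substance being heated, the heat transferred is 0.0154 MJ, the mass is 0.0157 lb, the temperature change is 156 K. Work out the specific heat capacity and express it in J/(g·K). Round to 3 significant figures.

Rearranging: c = Q/(m·ΔT).
Q = 0.0154 MJ = 15400 J; m = 0.0157 lb = 0.007121 kg; ΔT = 156 K.
c = 13862 J/(kg·K)
13862 J/(kg·K) × (1 J/(g·K) / 1000 J/(kg·K)) = 13.86 J/(g·K)

13.9 J/(g·K)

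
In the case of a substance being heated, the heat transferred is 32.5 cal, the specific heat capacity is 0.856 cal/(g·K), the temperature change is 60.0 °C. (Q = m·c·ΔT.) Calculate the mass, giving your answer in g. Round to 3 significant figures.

Rearranging Q = m·c·ΔT for m: m = Q/(c·ΔT).
Q = 32.5 cal = 136.0 J; c = 0.856 cal/(g·K) = 3582 J/(kg·K); ΔT = 60.0 °C = 60.00 K.
m = 6.328×10^-4 kg
6.328×10^-4 kg × (1 g / 0.001000 kg) = 0.6328 g

0.633 g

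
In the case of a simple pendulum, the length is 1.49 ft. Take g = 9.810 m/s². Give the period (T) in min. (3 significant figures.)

Directly: T = 2π√(L/g).
L = 1.49 ft = 0.4542 m; g = 9.810 m/s².
T = 1.352 s
1.352 s × (1 min / 60.00 s) = 0.02253 min

0.0225 min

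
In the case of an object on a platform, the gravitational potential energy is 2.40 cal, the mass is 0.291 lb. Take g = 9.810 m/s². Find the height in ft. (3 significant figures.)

25.4 ft

Solving PE = m·g·h for h: h = PE/(m·g).
PE = 2.40 cal = 10.04 J; m = 0.291 lb = 0.1320 kg; g = 9.810 m/s².
h = 7.755 m
7.755 m × (1 ft / 0.3048 m) = 25.44 ft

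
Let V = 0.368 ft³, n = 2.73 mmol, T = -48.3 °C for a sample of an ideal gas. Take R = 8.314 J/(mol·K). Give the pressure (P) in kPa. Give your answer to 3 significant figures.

0.490 kPa

From the ideal-gas law: P = nRT/V.
V = 0.368 ft³ = 0.01042 m³; n = 2.73 mmol = 0.002730 mol; T = -48.3 °C = 224.8 K; R = 8.314 J/(mol·K).
P = 489.7 Pa  (the unit combination reduces to kg/(m·s²) = Pa)
489.7 Pa × (1 kPa / 1000 Pa) = 0.4897 kPa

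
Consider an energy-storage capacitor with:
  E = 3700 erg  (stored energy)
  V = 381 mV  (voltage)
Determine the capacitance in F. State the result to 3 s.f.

0.00510 F

Rearranging: C = 2E/V².
E = 3700 erg = 3.700×10^-4 J; V = 381 mV = 0.3810 V.
C = 0.005098 F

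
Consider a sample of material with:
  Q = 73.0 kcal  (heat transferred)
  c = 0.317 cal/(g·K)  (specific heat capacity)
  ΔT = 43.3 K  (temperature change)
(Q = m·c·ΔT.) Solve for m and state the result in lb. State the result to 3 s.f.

Rearranging Q = m·c·ΔT for m: m = Q/(c·ΔT).
Q = 73.0 kcal = 3.054×10^5 J; c = 0.317 cal/(g·K) = 1326 J/(kg·K); ΔT = 43.3 K.
m = 5.318 kg
5.318 kg × (1 lb / 0.4536 kg) = 11.72 lb

11.7 lb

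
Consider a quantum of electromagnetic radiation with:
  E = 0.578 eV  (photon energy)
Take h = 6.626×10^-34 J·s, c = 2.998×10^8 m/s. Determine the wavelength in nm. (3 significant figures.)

Solving E = h·c/λ for λ: λ = hc/E.
E = 0.578 eV = 9.261×10^-20 J; h = 6.626×10^-34 J·s; c = 2.998×10^8 m/s.
λ = 2.145×10^-6 m
2.145×10^-6 m × (1 nm / 1.000×10^-9 m) = 2145 nm

2150 nm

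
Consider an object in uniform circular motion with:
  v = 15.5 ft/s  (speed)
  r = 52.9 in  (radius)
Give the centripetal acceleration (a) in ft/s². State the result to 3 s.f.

a is given directly by: a = v²/r.
v = 15.5 ft/s = 4.724 m/s; r = 52.9 in = 1.344 m.
a = 16.61 m/s²
16.61 m/s² × (1 ft/s² / 0.3048 m/s²) = 54.50 ft/s²

54.5 ft/s²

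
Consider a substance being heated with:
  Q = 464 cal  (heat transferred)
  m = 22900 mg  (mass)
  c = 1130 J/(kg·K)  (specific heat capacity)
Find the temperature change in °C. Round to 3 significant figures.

Rearranging Q = m·c·ΔT for ΔT: ΔT = Q/(m·c).
Q = 464 cal = 1941 J; m = 22900 mg = 0.02290 kg; c = 1130 J/(kg·K).
ΔT = 75.02 K
Since 1 °C = 1 K, 75.02 °C.

75.0 °C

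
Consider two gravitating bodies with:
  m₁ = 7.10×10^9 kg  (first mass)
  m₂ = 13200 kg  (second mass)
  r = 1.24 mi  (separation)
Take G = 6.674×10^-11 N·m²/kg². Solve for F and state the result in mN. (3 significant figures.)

1.57 mN

F is given directly by: F = Gm₁m₂/r².
m₁ = 7.10×10^9 kg; m₂ = 13200 kg; r = 1.24 mi = 1996 m; G = 6.674×10^-11 N·m²/kg².
F = 0.001571 N  (the unit combination reduces to kg·m/s² = N)
0.001571 N × (1 mN / 0.001000 N) = 1.571 mN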